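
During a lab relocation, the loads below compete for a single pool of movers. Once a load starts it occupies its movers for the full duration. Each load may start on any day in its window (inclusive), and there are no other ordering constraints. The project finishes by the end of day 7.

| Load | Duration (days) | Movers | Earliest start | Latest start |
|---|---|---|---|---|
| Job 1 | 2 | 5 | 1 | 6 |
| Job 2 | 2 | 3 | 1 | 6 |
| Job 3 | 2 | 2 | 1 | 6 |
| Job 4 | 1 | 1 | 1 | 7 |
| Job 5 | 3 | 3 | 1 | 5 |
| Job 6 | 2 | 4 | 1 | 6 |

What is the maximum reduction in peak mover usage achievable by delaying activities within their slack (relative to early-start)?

Early-start peak: d1:18  d2:17  d3:3  d4:0  d5:0  d6:0  d7:0 ⇒ 18.
Leveled (Job 1@1, Job 2@3, Job 3@5, Job 4@1, Job 5@3, Job 6@6): d1:6  d2:5  d3:6  d4:6  d5:5  d6:6  d7:4 ⇒ 6.
Reduction 18 − 6 = 12.

12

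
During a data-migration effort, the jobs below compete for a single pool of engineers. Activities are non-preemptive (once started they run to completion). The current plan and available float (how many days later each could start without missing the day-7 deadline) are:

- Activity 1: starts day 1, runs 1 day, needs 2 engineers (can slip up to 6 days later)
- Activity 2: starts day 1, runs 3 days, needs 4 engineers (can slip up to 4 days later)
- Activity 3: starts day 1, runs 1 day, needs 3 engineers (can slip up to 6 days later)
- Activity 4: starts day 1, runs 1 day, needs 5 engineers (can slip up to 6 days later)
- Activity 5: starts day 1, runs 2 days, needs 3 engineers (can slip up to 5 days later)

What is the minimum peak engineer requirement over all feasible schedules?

Early-start (Activity 1@1, Activity 2@1, Activity 3@1, Activity 4@1, Activity 5@1) gives peak 17: d1:17  d2:7  d3:4  d4:0  d5:0  d6:0  d7:0.
Shift Activity 2→2, Activity 4→5, Activity 5→6.
Schedule Activity 1@1, Activity 2@2, Activity 3@1, Activity 4@5, Activity 5@6: d1:5  d2:4  d3:4  d4:4  d5:5  d6:3  d7:3 — peak 5.

5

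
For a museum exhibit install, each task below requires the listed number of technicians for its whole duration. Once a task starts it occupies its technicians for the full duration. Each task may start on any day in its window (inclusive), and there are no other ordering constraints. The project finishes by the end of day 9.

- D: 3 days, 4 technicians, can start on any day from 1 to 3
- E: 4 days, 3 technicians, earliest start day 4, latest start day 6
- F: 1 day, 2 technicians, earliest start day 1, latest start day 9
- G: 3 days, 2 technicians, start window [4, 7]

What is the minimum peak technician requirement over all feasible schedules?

5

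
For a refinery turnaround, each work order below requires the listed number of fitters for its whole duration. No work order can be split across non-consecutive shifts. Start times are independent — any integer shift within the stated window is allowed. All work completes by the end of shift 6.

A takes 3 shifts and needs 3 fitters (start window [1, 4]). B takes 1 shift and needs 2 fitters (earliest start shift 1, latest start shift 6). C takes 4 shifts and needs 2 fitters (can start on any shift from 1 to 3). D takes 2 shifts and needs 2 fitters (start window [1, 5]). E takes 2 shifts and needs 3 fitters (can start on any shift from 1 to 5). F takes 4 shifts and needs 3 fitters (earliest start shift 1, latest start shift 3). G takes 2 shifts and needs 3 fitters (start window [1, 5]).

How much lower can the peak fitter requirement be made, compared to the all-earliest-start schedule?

Early-start peak: s1:18  s2:16  s3:8  s4:5  s5:0  s6:0 ⇒ 18.
Leveled (A@1, B@4, C@1, D@5, E@1, F@3, G@5): s1:8  s2:8  s3:8  s4:7  s5:8  s6:8 ⇒ 8.
Reduction 18 − 8 = 10.

10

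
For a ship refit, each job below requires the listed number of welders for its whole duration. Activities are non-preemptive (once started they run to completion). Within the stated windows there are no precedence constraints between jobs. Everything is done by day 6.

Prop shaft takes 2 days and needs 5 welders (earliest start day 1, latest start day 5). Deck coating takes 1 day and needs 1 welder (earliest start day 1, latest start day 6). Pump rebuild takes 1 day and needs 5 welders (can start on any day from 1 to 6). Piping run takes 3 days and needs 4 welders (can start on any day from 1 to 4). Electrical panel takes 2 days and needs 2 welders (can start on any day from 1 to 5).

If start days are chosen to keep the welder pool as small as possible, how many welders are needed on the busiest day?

Early-start (Prop shaft@1, Deck coating@1, Pump rebuild@1, Piping run@1, Electrical panel@1) gives peak 17: d1:17  d2:11  d3:4  d4:0  d5:0  d6:0.
Shift Pump rebuild→3, Piping run→4, Electrical panel→4.
Schedule Prop shaft@1, Deck coating@1, Pump rebuild@3, Piping run@4, Electrical panel@4: d1:6  d2:5  d3:5  d4:6  d5:6  d6:4 — peak 6.
Total welder-days = 32 over 6 days ⇒ peak ≥ ⌈32/6⌉ = 6, so 6 is optimal.

6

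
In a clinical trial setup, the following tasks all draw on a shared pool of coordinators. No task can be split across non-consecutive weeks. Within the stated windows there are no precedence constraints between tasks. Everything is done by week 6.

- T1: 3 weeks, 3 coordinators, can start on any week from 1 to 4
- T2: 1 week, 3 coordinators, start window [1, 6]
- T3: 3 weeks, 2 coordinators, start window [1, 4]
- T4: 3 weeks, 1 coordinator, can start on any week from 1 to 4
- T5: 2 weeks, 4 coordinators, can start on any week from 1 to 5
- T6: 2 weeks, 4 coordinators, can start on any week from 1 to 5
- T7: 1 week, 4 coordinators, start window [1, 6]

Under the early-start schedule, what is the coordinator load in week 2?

At early start, week 2 has: T1, T3, T4, T5, T6.
Demand: 3 + 2 + 1 + 4 + 4 = 14.

14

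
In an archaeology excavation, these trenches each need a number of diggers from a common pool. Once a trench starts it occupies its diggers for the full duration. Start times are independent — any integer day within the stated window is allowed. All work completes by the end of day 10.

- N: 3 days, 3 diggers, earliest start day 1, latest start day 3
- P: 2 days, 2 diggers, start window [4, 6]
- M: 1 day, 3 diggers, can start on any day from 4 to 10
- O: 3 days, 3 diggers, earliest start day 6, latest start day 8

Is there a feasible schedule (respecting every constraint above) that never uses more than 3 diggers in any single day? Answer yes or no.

yes

Schedule N@1, P@4, M@6, O@7: d1:3  d2:3  d3:3  d4:2  d5:2  d6:3  d7:3  d8:3  d9:3  d10:0 — peak 3 ≤ 3.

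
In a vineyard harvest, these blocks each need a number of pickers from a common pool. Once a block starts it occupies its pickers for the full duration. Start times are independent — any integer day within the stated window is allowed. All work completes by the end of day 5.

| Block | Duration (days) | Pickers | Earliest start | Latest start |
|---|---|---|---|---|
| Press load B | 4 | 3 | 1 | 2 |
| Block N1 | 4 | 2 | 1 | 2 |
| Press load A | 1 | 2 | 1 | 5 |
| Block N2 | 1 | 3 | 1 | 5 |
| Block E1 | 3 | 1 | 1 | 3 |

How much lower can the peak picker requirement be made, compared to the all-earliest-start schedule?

Early-start peak: d1:11  d2:6  d3:6  d4:5  d5:0 ⇒ 11.
Leveled (Press load B@1, Block N1@1, Press load A@5, Block N2@5, Block E1@1): d1:6  d2:6  d3:6  d4:5  d5:5 ⇒ 6.
Reduction 11 − 6 = 5.

5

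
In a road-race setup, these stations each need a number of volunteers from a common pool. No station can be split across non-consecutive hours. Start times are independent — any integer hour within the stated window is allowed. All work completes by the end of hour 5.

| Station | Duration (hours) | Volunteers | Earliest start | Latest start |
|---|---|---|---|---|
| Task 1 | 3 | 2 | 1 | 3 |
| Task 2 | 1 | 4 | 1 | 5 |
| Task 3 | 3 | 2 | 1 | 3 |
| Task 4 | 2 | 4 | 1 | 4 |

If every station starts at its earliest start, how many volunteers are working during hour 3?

4

At early start, hour 3 has: Task 1, Task 3.
Demand: 2 + 2 = 4.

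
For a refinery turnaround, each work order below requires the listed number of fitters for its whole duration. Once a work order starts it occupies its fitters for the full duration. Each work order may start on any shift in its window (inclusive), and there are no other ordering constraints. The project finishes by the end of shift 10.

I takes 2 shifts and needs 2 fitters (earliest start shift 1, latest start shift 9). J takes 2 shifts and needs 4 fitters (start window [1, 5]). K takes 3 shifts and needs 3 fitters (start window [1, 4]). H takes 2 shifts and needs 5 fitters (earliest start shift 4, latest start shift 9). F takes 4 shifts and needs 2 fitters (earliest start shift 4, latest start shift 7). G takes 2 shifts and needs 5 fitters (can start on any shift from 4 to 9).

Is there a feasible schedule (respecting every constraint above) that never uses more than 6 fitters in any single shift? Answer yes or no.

no

The minimum achievable peak is 7; 6 < 7, so no feasible schedule stays within the cap.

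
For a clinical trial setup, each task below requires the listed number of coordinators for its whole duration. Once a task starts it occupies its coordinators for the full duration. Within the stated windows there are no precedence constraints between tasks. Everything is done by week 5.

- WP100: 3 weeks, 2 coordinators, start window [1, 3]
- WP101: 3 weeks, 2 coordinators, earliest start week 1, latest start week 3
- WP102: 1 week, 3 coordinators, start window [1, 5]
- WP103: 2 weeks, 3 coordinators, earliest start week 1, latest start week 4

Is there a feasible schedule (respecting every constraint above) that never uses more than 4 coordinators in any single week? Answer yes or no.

no

Total coordinator-weeks = 21; over 5 weeks the average is 21/5 > 4, so some week must exceed 4.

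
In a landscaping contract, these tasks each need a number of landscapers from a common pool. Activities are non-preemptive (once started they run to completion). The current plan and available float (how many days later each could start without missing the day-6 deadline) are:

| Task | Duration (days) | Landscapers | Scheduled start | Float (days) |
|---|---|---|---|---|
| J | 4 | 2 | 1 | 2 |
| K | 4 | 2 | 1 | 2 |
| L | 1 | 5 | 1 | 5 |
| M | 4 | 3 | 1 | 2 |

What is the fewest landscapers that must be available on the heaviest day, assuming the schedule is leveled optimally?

Early-start (J@1, K@1, L@1, M@1) gives peak 12: d1:12  d2:7  d3:7  d4:7  d5:0  d6:0.
Shift L→5.
Schedule J@1, K@1, L@5, M@1: d1:7  d2:7  d3:7  d4:7  d5:5  d6:0 — peak 7.

7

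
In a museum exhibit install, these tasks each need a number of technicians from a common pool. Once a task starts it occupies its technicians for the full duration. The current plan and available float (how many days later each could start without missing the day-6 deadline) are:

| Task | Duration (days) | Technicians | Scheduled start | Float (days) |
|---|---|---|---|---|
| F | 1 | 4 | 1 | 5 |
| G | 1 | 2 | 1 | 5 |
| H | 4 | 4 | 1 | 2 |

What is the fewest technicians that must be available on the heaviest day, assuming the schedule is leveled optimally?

Early-start (F@1, G@1, H@1) gives peak 10: d1:10  d2:4  d3:4  d4:4  d5:0  d6:0.
Shift G→2, H→3.
Schedule F@1, G@2, H@3: d1:4  d2:2  d3:4  d4:4  d5:4  d6:4 — peak 4.
Total technician-days = 22 over 6 days ⇒ peak ≥ ⌈22/6⌉ = 4, so 4 is optimal.

4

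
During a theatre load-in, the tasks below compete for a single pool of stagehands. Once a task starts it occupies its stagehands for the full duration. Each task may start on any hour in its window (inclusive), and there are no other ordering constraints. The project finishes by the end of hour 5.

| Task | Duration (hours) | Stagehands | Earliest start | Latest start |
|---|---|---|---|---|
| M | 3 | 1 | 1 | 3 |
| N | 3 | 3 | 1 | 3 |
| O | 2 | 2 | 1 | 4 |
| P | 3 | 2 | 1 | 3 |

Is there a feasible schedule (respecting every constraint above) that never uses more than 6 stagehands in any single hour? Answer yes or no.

yes

Schedule M@1, N@1, O@1, P@3: h1:6  h2:6  h3:6  h4:2  h5:2 — peak 6 ≤ 6.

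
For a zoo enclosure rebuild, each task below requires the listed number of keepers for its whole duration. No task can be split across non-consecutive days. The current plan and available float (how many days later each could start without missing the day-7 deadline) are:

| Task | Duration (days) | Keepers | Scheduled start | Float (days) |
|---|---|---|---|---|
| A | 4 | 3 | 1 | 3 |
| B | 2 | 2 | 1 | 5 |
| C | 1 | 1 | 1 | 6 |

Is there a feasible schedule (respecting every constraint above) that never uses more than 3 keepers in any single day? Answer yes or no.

Schedule A@1, B@5, C@5: d1:3  d2:3  d3:3  d4:3  d5:3  d6:2  d7:0 — peak 3 ≤ 3.

yes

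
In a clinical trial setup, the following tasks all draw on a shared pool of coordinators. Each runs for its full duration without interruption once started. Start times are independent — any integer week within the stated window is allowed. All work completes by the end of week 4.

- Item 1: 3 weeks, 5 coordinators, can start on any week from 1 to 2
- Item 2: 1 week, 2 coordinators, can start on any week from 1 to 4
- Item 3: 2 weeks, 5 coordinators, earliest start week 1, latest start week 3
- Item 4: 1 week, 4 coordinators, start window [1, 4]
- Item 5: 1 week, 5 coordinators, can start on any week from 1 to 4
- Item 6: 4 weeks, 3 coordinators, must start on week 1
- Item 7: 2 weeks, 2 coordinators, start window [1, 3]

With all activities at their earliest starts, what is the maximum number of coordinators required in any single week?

Early-start schedule: Item 1@1, Item 2@1, Item 3@1, Item 4@1, Item 5@1, Item 6@1, Item 7@1.
Load per week: week 1: 26, week 2: 15, week 3: 8, week 4: 3.
Peak is 26.

26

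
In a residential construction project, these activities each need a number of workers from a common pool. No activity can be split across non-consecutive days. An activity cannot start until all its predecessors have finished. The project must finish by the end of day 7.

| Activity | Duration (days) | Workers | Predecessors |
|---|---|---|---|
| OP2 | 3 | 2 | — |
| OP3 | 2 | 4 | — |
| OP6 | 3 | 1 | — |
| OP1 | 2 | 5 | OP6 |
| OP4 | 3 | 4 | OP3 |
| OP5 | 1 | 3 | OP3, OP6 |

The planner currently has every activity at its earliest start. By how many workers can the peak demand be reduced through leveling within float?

Early-start peak: d1:7  d2:7  d3:7  d4:12  d5:9  d6:0  d7:0 ⇒ 12.
Leveled (OP2@1, OP3@1, OP6@1, OP1@6, OP4@3, OP5@4): d1:7  d2:7  d3:7  d4:7  d5:4  d6:5  d7:5 ⇒ 7.
Reduction 12 − 7 = 5.

5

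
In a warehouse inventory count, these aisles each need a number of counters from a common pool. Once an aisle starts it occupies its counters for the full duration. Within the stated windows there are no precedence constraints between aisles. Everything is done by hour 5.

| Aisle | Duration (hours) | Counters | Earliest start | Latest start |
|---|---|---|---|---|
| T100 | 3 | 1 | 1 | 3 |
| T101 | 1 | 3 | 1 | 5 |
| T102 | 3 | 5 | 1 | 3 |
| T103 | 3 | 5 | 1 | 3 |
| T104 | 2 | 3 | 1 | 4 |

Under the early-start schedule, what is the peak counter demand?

17

Early-start schedule: T100@1, T101@1, T102@1, T103@1, T104@1.
Load per hour: hour 1: 17, hour 2: 14, hour 3: 11, hour 4: 0, hour 5: 0.
Peak is 17.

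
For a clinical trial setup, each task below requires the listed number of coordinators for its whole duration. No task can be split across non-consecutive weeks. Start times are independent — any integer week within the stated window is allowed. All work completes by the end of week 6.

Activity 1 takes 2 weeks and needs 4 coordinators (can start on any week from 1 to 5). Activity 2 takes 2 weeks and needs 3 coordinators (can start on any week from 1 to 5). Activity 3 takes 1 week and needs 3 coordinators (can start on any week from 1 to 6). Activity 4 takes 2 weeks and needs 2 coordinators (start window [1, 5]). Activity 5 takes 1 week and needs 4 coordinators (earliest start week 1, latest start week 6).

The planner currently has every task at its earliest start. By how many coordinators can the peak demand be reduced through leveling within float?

Early-start peak: w1:16  w2:9  w3:0  w4:0  w5:0  w6:0 ⇒ 16.
Leveled (Activity 1@1, Activity 2@3, Activity 3@5, Activity 4@3, Activity 5@6): w1:4  w2:4  w3:5  w4:5  w5:3  w6:4 ⇒ 5.
Reduction 16 − 5 = 11.

11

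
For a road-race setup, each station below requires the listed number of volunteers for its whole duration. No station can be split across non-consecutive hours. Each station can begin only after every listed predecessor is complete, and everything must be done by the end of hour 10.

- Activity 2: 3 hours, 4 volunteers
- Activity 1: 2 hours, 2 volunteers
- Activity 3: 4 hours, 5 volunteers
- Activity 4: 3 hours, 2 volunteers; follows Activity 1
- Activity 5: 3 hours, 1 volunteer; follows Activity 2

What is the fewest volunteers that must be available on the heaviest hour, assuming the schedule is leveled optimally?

6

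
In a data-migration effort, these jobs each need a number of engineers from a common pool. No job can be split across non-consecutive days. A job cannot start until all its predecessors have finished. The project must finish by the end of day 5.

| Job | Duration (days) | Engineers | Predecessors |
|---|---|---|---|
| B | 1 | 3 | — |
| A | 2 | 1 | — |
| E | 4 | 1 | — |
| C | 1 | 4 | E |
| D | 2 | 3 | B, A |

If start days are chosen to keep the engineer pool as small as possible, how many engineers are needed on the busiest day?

Schedule B@1, A@1, E@1, C@5, D@3: d1:5  d2:2  d3:4  d4:4  d5:4 — peak 5.
No arrangement of the 8 feasible schedules does better.

5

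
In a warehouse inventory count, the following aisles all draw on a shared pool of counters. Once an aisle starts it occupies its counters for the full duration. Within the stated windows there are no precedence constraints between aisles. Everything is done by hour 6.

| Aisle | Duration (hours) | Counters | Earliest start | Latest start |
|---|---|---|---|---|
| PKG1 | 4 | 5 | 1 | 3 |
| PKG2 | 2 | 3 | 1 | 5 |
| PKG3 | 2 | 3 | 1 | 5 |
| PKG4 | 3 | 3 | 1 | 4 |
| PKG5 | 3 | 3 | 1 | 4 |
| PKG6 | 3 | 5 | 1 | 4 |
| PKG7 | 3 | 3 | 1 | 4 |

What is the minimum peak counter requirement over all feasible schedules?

13

Early-start (PKG1@1, PKG2@1, PKG3@1, PKG4@1, PKG5@1, PKG6@1, PKG7@1) gives peak 25: h1:25  h2:25  h3:19  h4:5  h5:0  h6:0.
Shift PKG2→5, PKG3→5, PKG5→4, PKG7→4.
Schedule PKG1@1, PKG2@5, PKG3@5, PKG4@1, PKG5@4, PKG6@1, PKG7@4: h1:13  h2:13  h3:13  h4:11  h5:12  h6:12 — peak 13.
Total counter-hours = 74 over 6 hours ⇒ peak ≥ ⌈74/6⌉ = 13, so 13 is optimal.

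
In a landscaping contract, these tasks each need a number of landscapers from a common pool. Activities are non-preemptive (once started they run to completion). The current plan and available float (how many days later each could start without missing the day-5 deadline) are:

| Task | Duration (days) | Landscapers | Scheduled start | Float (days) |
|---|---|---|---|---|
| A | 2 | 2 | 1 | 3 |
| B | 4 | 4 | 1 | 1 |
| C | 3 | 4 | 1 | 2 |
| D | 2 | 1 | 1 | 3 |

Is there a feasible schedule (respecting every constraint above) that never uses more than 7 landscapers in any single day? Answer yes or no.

no

The minimum achievable peak is 8; 7 < 8, so no feasible schedule stays within the cap.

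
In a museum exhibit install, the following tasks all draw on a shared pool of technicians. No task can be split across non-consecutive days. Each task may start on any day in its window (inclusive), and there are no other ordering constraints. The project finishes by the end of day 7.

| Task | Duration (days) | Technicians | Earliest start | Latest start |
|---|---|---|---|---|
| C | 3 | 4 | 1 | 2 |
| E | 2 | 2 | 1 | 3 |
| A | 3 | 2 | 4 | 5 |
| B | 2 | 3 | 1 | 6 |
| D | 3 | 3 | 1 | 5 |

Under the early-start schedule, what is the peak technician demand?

12

Early-start schedule: C@1, E@1, A@4, B@1, D@1.
Load per day: day 1: 12, day 2: 12, day 3: 7, day 4: 2, day 5: 2, day 6: 2, day 7: 0.
Peak is 12.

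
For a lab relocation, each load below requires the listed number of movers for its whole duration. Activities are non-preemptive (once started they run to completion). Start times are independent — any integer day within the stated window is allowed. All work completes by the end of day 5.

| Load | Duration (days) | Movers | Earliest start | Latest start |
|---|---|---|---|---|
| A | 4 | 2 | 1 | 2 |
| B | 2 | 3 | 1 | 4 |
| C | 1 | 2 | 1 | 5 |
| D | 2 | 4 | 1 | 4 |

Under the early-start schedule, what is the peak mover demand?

Early-start schedule: A@1, B@1, C@1, D@1.
Load per day: day 1: 11, day 2: 9, day 3: 2, day 4: 2, day 5: 0.
Peak is 11.

11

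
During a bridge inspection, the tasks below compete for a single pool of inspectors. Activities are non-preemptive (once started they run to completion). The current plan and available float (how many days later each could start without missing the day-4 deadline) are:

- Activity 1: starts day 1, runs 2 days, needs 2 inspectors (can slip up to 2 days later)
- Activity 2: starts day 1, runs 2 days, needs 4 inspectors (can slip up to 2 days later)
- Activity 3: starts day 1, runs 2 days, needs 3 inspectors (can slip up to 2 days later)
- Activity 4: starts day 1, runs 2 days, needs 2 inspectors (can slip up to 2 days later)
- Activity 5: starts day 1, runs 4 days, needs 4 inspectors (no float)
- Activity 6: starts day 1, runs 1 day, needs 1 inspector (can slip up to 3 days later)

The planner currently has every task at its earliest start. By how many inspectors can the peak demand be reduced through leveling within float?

6

Early-start peak: d1:16  d2:15  d3:4  d4:4 ⇒ 16.
Leveled (Activity 1@1, Activity 2@1, Activity 3@3, Activity 4@3, Activity 5@1, Activity 6@3): d1:10  d2:10  d3:10  d4:9 ⇒ 10.
Reduction 16 − 10 = 6.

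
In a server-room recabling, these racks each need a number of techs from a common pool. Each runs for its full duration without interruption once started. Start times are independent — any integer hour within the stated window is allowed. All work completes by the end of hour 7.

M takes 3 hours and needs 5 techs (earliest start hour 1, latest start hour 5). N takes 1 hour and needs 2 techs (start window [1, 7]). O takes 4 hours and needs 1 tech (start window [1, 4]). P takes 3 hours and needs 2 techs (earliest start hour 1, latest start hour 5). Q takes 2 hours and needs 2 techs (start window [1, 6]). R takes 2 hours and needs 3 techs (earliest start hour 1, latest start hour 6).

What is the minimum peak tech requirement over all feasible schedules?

Early-start (M@1, N@1, O@1, P@1, Q@1, R@1) gives peak 15: h1:15  h2:13  h3:8  h4:1  h5:0  h6:0  h7:0.
Shift N→4, P→5, Q→4, R→6.
Schedule M@1, N@4, O@1, P@5, Q@4, R@6: h1:6  h2:6  h3:6  h4:5  h5:4  h6:5  h7:5 — peak 6.
Total tech-hours = 37 over 7 hours ⇒ peak ≥ ⌈37/7⌉ = 6, so 6 is optimal.

6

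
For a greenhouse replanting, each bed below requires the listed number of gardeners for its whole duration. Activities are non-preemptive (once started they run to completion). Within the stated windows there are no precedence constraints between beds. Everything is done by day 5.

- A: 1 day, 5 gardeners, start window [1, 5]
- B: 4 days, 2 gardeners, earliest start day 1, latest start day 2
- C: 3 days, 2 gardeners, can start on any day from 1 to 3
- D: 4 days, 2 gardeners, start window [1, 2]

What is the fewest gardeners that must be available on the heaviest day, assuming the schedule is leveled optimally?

Early-start (A@1, B@1, C@1, D@1) gives peak 11: d1:11  d2:6  d3:6  d4:4  d5:0.
Shift B→2, C→2, D→2.
Schedule A@1, B@2, C@2, D@2: d1:5  d2:6  d3:6  d4:6  d5:4 — peak 6.
Total gardener-days = 27 over 5 days ⇒ peak ≥ ⌈27/5⌉ = 6, so 6 is optimal.

6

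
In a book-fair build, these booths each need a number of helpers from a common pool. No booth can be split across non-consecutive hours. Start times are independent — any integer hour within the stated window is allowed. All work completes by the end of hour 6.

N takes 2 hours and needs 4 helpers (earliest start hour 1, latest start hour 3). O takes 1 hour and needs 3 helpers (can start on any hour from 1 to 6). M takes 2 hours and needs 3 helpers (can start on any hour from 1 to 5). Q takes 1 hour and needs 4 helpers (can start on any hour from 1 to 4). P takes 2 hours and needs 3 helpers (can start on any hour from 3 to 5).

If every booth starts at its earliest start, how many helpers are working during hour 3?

3

At early start, hour 3 has: P.
Demand: 3 = 3.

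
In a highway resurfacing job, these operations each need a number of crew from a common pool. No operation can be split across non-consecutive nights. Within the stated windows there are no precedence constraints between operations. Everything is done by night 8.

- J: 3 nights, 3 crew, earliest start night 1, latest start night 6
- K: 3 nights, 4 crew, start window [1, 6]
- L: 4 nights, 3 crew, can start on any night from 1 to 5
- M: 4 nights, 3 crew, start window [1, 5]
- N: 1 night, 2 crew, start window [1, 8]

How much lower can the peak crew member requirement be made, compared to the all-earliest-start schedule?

Early-start peak: n1:15  n2:13  n3:13  n4:6  n5:0  n6:0  n7:0  n8:0 ⇒ 15.
Leveled (J@1, K@1, L@4, M@4, N@8): n1:7  n2:7  n3:7  n4:6  n5:6  n6:6  n7:6  n8:2 ⇒ 7.
Reduction 15 − 7 = 8.

8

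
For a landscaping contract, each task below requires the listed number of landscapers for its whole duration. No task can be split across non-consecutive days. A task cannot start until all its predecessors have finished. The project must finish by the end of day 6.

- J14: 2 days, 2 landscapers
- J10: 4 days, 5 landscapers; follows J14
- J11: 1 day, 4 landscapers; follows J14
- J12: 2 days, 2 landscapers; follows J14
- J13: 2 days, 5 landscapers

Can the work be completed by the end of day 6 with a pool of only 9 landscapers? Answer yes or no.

Schedule J14@1, J10@3, J11@3, J12@4, J13@1: d1:7  d2:7  d3:9  d4:7  d5:7  d6:5 — peak 9 ≤ 9.

yes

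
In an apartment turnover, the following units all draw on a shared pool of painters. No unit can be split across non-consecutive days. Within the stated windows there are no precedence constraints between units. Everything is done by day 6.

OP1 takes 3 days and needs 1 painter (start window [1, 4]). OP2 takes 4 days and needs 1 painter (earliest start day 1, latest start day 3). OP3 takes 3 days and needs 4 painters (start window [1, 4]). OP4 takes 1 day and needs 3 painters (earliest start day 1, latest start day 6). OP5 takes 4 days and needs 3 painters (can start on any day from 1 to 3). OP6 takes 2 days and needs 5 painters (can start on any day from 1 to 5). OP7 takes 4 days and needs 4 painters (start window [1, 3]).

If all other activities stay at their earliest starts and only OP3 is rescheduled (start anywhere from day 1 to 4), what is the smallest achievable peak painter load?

17

OP3@1: d1:21  d2:18  d3:13  d4:8  d5:0  d6:0 → peak 21
OP3@2: d1:17  d2:18  d3:13  d4:12  d5:0  d6:0 → peak 18
OP3@3: d1:17  d2:14  d3:13  d4:12  d5:4  d6:0 → peak 17
OP3@4: d1:17  d2:14  d3:9  d4:12  d5:4  d6:4 → peak 17
Best is OP3@3, peak 17.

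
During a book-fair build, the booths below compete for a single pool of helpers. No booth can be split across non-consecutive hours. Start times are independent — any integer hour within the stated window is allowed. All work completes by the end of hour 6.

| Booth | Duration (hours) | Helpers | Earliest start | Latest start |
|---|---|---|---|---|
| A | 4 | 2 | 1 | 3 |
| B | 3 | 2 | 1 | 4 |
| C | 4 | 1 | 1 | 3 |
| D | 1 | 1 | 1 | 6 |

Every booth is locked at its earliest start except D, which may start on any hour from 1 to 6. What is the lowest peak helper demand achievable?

5

D@1: h1:6  h2:5  h3:5  h4:3  h5:0  h6:0 → peak 6
D@2: h1:5  h2:6  h3:5  h4:3  h5:0  h6:0 → peak 6
D@3: h1:5  h2:5  h3:6  h4:3  h5:0  h6:0 → peak 6
D@4: h1:5  h2:5  h3:5  h4:4  h5:0  h6:0 → peak 5
D@5: h1:5  h2:5  h3:5  h4:3  h5:1  h6:0 → peak 5
D@6: h1:5  h2:5  h3:5  h4:3  h5:0  h6:1 → peak 5
Best is D@4, peak 5.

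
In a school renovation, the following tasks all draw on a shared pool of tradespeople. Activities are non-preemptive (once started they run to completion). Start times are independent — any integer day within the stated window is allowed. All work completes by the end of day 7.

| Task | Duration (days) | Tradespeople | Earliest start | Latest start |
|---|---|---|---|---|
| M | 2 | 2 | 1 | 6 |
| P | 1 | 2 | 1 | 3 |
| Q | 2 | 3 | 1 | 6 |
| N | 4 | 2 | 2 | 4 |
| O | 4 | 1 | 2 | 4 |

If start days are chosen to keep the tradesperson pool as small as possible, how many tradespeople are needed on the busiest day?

4

Early-start (M@1, P@1, Q@1, N@2, O@2) gives peak 8: d1:7  d2:8  d3:3  d4:3  d5:3  d6:0  d7:0.
Shift Q→6, O→3.
Schedule M@1, P@1, Q@6, N@2, O@3: d1:4  d2:4  d3:3  d4:3  d5:3  d6:4  d7:3 — peak 4.
Total tradesperson-days = 24 over 7 days ⇒ peak ≥ ⌈24/7⌉ = 4, so 4 is optimal.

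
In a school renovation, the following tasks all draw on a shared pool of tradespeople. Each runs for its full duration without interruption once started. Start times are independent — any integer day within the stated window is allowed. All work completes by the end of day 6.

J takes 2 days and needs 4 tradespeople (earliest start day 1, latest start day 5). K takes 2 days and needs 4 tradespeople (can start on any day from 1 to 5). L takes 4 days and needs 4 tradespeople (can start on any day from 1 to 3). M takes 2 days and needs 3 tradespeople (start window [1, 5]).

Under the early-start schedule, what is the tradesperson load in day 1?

At early start, day 1 has: J, K, L, M.
Demand: 4 + 4 + 4 + 3 = 15.

15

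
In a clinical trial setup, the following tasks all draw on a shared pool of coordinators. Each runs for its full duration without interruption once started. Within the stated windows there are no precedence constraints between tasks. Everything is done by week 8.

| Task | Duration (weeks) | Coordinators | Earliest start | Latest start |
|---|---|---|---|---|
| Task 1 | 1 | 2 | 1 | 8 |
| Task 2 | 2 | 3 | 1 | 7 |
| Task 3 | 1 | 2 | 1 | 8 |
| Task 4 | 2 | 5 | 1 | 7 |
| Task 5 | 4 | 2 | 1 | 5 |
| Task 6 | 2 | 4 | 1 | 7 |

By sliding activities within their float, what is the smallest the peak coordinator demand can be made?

Early-start (Task 1@1, Task 2@1, Task 3@1, Task 4@1, Task 5@1, Task 6@1) gives peak 18: w1:18  w2:14  w3:2  w4:2  w5:0  w6:0  w7:0  w8:0.
Shift Task 2→2, Task 3→4, Task 4→5, Task 6→7.
Schedule Task 1@1, Task 2@2, Task 3@4, Task 4@5, Task 5@1, Task 6@7: w1:4  w2:5  w3:5  w4:4  w5:5  w6:5  w7:4  w8:4 — peak 5.
Total coordinator-weeks = 36 over 8 weeks ⇒ peak ≥ ⌈36/8⌉ = 5, so 5 is optimal.

5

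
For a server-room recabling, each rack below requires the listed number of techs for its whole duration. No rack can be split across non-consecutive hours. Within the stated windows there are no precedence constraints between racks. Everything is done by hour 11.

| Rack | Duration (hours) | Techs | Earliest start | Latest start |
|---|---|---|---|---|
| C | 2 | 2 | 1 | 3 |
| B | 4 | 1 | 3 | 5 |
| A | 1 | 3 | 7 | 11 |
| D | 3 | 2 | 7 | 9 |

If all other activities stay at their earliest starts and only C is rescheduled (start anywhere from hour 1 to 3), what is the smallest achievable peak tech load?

C@1: h1:2  h2:2  h3:1  h4:1  h5:1  h6:1  h7:5  h8:2  h9:2  h10:0  h11:0 → peak 5
C@2: h1:0  h2:2  h3:3  h4:1  h5:1  h6:1  h7:5  h8:2  h9:2  h10:0  h11:0 → peak 5
C@3: h1:0  h2:0  h3:3  h4:3  h5:1  h6:1  h7:5  h8:2  h9:2  h10:0  h11:0 → peak 5
Best is C@1, peak 5.

5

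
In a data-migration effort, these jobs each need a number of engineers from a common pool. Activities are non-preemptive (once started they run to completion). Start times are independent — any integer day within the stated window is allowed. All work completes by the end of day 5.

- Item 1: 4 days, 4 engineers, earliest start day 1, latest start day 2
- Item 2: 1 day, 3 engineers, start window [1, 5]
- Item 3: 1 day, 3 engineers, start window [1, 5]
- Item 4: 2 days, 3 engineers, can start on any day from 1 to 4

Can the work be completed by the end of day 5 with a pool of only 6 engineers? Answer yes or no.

no

The minimum achievable peak is 7; 6 < 7, so no feasible schedule stays within the cap.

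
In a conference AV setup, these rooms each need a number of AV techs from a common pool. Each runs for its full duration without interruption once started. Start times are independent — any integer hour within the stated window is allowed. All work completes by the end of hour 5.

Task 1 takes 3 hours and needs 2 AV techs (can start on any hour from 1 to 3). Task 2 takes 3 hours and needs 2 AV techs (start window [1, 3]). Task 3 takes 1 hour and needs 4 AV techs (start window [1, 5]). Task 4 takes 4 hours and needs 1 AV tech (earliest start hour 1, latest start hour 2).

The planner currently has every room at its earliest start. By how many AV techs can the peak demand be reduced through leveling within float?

4

Early-start peak: h1:9  h2:5  h3:5  h4:1  h5:0 ⇒ 9.
Leveled (Task 1@1, Task 2@1, Task 3@4, Task 4@1): h1:5  h2:5  h3:5  h4:5  h5:0 ⇒ 5.
Reduction 9 − 5 = 4.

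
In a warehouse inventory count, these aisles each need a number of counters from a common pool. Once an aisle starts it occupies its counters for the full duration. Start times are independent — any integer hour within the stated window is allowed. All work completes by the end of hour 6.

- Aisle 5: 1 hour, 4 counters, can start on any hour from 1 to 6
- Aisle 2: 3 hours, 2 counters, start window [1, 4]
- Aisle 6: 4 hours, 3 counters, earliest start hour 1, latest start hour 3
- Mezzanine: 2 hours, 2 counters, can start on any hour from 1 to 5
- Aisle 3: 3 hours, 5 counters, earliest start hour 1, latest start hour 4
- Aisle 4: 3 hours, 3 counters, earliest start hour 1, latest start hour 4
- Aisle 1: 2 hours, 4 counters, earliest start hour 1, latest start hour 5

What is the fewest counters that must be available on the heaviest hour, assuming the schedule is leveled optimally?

Early-start (Aisle 5@1, Aisle 2@1, Aisle 6@1, Mezzanine@1, Aisle 3@1, Aisle 4@1, Aisle 1@1) gives peak 23: h1:23  h2:19  h3:13  h4:3  h5:0  h6:0.
Shift Aisle 2→2, Mezzanine→2, Aisle 3→4, Aisle 1→5.
Schedule Aisle 5@1, Aisle 2@2, Aisle 6@1, Mezzanine@2, Aisle 3@4, Aisle 4@1, Aisle 1@5: h1:10  h2:10  h3:10  h4:10  h5:9  h6:9 — peak 10.
Total counter-hours = 58 over 6 hours ⇒ peak ≥ ⌈58/6⌉ = 10, so 10 is optimal.

10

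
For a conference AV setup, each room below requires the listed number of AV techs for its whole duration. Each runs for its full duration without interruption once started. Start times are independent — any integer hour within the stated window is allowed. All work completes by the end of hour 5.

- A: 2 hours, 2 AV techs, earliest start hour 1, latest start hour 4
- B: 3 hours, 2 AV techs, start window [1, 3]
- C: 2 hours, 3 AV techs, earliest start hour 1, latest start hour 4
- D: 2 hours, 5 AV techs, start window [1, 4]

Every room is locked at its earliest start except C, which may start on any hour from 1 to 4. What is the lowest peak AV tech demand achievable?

C@1: h1:12  h2:12  h3:2  h4:0  h5:0 → peak 12
C@2: h1:9  h2:12  h3:5  h4:0  h5:0 → peak 12
C@3: h1:9  h2:9  h3:5  h4:3  h5:0 → peak 9
C@4: h1:9  h2:9  h3:2  h4:3  h5:3 → peak 9
Best is C@3, peak 9.

9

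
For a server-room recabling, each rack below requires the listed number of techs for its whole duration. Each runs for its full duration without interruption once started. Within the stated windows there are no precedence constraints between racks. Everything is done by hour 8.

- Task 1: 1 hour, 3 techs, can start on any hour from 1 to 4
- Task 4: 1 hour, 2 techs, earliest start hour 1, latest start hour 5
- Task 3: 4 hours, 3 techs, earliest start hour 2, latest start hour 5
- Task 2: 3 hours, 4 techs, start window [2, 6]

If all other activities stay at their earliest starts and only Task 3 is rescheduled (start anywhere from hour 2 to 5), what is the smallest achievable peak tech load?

Task 3@2: h1:5  h2:7  h3:7  h4:7  h5:3  h6:0  h7:0  h8:0 → peak 7
Task 3@3: h1:5  h2:4  h3:7  h4:7  h5:3  h6:3  h7:0  h8:0 → peak 7
Task 3@4: h1:5  h2:4  h3:4  h4:7  h5:3  h6:3  h7:3  h8:0 → peak 7
Task 3@5: h1:5  h2:4  h3:4  h4:4  h5:3  h6:3  h7:3  h8:3 → peak 5
Best is Task 3@5, peak 5.

5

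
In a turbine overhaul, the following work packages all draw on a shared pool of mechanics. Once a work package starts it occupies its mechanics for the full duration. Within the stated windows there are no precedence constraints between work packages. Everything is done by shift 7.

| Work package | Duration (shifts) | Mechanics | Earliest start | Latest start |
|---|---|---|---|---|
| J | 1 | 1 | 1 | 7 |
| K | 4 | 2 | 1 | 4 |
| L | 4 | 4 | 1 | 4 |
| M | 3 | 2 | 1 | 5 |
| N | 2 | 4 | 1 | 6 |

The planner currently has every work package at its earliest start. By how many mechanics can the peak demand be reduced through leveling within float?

Early-start peak: s1:13  s2:12  s3:8  s4:6  s5:0  s6:0  s7:0 ⇒ 13.
Leveled (J@1, K@1, L@2, M@5, N@6): s1:3  s2:6  s3:6  s4:6  s5:6  s6:6  s7:6 ⇒ 6.
Reduction 13 − 6 = 7.

7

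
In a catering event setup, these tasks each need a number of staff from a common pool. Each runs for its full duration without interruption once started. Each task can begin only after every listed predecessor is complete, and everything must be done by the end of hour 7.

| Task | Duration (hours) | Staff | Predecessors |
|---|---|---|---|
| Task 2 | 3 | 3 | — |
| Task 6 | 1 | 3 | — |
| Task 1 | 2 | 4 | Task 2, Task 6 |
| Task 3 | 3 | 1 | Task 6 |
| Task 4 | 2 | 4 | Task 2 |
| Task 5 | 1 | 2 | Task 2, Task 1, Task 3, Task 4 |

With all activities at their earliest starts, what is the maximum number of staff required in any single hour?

Early-start schedule: Task 2@1, Task 6@1, Task 1@4, Task 3@2, Task 4@4, Task 5@6.
Load per hour: hour 1: 6, hour 2: 4, hour 3: 4, hour 4: 9, hour 5: 8, hour 6: 2, hour 7: 0.
Peak is 9.

9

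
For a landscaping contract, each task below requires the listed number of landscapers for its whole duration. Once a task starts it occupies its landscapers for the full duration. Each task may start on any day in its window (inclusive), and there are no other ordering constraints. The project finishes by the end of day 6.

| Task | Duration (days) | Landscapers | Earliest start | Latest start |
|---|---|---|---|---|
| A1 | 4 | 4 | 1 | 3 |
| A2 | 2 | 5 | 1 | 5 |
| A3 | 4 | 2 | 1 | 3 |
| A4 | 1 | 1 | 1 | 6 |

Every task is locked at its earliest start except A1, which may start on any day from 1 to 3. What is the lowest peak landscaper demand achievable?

A1@1: d1:12  d2:11  d3:6  d4:6  d5:0  d6:0 → peak 12
A1@2: d1:8  d2:11  d3:6  d4:6  d5:4  d6:0 → peak 11
A1@3: d1:8  d2:7  d3:6  d4:6  d5:4  d6:4 → peak 8
Best is A1@3, peak 8.

8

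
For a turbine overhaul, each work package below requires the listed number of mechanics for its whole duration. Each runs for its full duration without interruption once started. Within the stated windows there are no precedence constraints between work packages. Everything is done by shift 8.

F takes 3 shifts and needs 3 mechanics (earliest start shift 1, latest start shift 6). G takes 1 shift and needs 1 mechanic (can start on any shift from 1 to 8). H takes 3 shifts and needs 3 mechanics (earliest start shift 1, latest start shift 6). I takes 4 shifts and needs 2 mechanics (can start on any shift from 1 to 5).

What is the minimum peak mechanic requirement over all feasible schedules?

Early-start (F@1, G@1, H@1, I@1) gives peak 9: s1:9  s2:8  s3:8  s4:2  s5:0  s6:0  s7:0  s8:0.
Shift H→4, I→2.
Schedule F@1, G@1, H@4, I@2: s1:4  s2:5  s3:5  s4:5  s5:5  s6:3  s7:0  s8:0 — peak 5.

5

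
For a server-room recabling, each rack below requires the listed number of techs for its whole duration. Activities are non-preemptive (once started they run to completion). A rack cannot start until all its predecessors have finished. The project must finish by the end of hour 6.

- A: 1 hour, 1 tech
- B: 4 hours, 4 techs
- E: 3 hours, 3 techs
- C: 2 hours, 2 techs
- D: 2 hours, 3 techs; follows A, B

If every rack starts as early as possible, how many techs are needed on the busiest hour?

10

Early-start schedule: A@1, B@1, E@1, C@1, D@5.
Load per hour: hour 1: 10, hour 2: 9, hour 3: 7, hour 4: 4, hour 5: 3, hour 6: 3.
Peak is 10.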